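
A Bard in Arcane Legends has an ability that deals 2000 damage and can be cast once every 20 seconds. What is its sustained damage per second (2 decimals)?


DPS = damage / cooldown
= 2000 / 20
= 100.00

100.00 DPS


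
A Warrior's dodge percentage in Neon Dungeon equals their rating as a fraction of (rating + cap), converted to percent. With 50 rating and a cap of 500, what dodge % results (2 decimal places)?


dodge% = 50 / (50 + 500) * 100
= 50 / 550 * 100
= 0.090909 * 100
= 9.09%

9.09%


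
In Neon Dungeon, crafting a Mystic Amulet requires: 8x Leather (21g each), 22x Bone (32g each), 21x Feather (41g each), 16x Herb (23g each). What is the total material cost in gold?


Cost breakdown:
  Leather: 8 * 21 = 168
  Bone: 22 * 32 = 704
  Feather: 21 * 41 = 861
  Herb: 16 * 23 = 368
Total = 168 + 704 + 861 + 368 = 2101

2101 gold


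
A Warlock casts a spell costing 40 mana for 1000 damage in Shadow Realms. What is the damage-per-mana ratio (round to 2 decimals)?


Efficiency = damage / mana
= 1000 / 40
= 25.00

25.00 dmg/mana


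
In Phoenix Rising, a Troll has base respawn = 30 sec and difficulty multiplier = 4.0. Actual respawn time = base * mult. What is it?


Respawn time = base * multiplier
= 30 * 4.0
= 120.0 seconds

120.0 seconds


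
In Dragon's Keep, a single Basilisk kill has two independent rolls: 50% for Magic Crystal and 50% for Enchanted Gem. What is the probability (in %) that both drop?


For independent events, P(both) = P(A) * P(B)
= 50% * 50%
= 2500 / 100 %
= 25.0%

25.0%


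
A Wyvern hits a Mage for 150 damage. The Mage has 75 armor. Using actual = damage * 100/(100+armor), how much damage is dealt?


actual = 150 * 100 / (100 + 75)
= 150 * 100 / 175
= 15000 / 175
= 85.71

85.71 damage


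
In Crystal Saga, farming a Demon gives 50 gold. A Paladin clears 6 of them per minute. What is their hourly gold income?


Gold per minute = 50 * 6 = 300
Gold per hour = 300 * 60 = 18000

18000 gold/hour


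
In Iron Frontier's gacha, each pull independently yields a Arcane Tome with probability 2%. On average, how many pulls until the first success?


Expected pulls for a geometric distribution = 1/p = 100 / rate%
= 100 / 2
= 50.0

50.0 pulls


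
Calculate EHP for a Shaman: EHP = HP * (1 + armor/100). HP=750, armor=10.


EHP = 750 * (1 + 10/100)
= 750 * (1 + 0.1)
= 750 * 1.1
= 825.0

825.0 EHP


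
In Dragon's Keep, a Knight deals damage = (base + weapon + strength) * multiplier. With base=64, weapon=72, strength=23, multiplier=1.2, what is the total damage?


Sum base + weapon + str = 64 + 72 + 23 = 159
Multiply by 1.2:
159 * 1.2 = 190.8

190.8 damage


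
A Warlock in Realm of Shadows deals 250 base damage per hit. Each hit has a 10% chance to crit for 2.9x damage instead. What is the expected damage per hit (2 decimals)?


E[dmg] = base * (1 + crit_chance * (crit_mult - 1))
cc as decimal = 10/100 = 0.1
cm - 1 = 2.9 - 1 = 1.9
Bonus factor = 0.1 * 1.9 = 0.19
Total multiplier = 1 + 0.19 = 1.19
Expected damage = 250 * 1.19 = 297.50

297.50 damage


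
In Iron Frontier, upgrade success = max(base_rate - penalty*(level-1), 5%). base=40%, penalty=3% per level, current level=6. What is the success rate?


raw_rate = 40 - 3 * (6 - 1)
= 40 - 3 * 5
= 40 - 15
= 25
Apply floor: max(25, 5) = 25%

25%


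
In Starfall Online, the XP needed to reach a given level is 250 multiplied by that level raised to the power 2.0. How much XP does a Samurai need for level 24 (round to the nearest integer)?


XP = 250 * level^2.0
Substitute level = 24:
XP = 250 * 24^2.0
= 250 * 576.0
= 144000

144000 XP


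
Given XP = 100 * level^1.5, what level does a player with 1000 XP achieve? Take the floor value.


XP = 100 * level^1.5, so level = (XP / 100)^(1/1.5)
= (1000 / 100)^(1/1.5)
= 10.0^0.6667
= 4.6416
Floor: level = 4

level 4


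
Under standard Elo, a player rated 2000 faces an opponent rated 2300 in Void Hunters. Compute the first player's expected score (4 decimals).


Elo expected score: Ea = 1/(1 + 10^((Rb-Ra)/400))
Rb - Ra = 2300 - 2000 = 300
(Rb-Ra)/400 = 300/400 = 0.75
10^0.75 = 5.623413
Ea = 1/(1 + 5.623413) = 1/6.623413 = 0.1510

0.1510


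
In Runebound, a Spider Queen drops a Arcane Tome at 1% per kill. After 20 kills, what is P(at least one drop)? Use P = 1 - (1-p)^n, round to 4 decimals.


P(at least one) = 1 - P(none) = 1 - (1-p)^n
p = 1/100 = 0.01
1 - p = 0.99
(1 - p)^20 = 0.99^20 = 0.817907
P(at least one) = 1 - 0.817907 = 0.1821

0.1821


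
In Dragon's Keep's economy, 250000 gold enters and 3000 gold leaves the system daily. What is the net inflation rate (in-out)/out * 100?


Net gold = 250000 - 3000 = 247000
Inflation rate = net / sunk * 100 = 247000 / 3000 * 100
= 82.333333 * 100
= 8233.33%

8233.33%


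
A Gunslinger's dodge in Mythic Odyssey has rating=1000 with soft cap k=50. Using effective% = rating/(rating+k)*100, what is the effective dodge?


effective% = rating / (rating + k) * 100
= 1000 / (1000 + 50) * 100
= 1000 / 1050 * 100
= 0.952381 * 100
= 95.24%

95.24%


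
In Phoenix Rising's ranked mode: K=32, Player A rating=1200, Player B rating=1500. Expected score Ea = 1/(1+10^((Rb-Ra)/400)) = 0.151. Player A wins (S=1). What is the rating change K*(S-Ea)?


Elo update: delta = K * (S - Ea), where S = 1 (wins)
S - Ea = 1 - 0.151 = 0.849
Rating change = 32 * 0.849
= 27.17

27.17 rating points


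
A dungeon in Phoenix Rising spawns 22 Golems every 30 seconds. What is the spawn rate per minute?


Spawns per minute = count * (60 / interval)
= 22 * (60 / 30)
= 22 * 2.0
= 44.0

44.0 per minute


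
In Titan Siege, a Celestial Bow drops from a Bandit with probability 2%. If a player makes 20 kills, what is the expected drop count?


Expected drops = kills * (drop_rate / 100)
= 20 * (2 / 100)
= 20 * 0.02
= 0.4

0.4 drops


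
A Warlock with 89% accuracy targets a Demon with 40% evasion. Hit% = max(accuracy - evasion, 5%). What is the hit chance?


accuracy - evasion = 89 - 40 = 49
Apply floor: max(49, 5) = 49
Hit chance = 49%

49%


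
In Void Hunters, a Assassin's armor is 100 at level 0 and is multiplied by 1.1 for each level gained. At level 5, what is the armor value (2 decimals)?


value = base * growth^level
= 100 * 1.1^5
= 100 * 1.61051
= 161.05

161.05 armor


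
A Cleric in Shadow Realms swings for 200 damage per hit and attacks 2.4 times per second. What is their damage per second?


DPS = damage * attack_speed
= 200 * 2.4
= 480.0

480.0 DPS


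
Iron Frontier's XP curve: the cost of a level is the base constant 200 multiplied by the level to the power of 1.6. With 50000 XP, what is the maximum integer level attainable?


XP = 200 * level^1.6, so level = (XP / 200)^(1/1.6)
= (50000 / 200)^(1/1.6)
= 250.0^0.625
= 31.5292
Floor: level = 31

level 31


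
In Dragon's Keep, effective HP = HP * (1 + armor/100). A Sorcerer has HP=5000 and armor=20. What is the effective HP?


EHP = 5000 * (1 + 20/100)
= 5000 * (1 + 0.2)
= 5000 * 1.2
= 6000.0

6000.0 EHP


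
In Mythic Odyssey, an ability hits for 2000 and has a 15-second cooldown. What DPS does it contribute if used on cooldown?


DPS = damage / cooldown
= 2000 / 15
= 133.33

133.33 DPS


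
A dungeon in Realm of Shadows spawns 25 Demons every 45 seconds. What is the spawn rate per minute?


Spawns per minute = count * (60 / interval)
= 25 * (60 / 45)
= 25 * 1.3333
= 33.33

33.33 per minute


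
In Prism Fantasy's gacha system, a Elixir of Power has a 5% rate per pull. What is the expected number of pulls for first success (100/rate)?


Expected pulls for a geometric distribution = 1/p = 100 / rate%
= 100 / 5
= 20.0

20.0 pulls


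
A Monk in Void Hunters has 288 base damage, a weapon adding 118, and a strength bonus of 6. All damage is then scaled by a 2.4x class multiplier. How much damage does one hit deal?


Sum base + weapon + str = 288 + 118 + 6 = 412
Multiply by 2.4:
412 * 2.4 = 988.8

988.8 damage


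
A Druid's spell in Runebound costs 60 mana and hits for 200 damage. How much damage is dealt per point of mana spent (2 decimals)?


Efficiency = damage / mana
= 200 / 60
= 3.33

3.33 dmg/mana


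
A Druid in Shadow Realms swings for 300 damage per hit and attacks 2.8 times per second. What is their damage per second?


DPS = damage * attack_speed
= 300 * 2.8
= 840.0

840.0 DPS


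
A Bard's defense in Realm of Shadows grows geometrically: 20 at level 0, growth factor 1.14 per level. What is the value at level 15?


value = base * growth^level
= 20 * 1.14^15
= 20 * 7.137938
= 142.76

142.76 defense


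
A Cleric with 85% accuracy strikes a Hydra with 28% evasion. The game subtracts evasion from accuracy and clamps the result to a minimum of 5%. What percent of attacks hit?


accuracy - evasion = 85 - 28 = 57
Apply floor: max(57, 5) = 57
Hit chance = 57%

57%


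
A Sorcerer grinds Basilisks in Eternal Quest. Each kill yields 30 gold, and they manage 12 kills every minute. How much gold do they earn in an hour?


Gold per minute = 30 * 12 = 360
Gold per hour = 360 * 60 = 21600

21600 gold/hour


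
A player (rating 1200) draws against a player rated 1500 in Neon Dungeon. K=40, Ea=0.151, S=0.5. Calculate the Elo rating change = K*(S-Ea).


Elo update: delta = K * (S - Ea), where S = 0.5 (draws)
S - Ea = 0.5 - 0.151 = 0.349
Rating change = 40 * 0.349
= 13.96

13.96 rating points


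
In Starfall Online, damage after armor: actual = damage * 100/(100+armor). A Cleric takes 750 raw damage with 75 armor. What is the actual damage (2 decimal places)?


actual = 750 * 100 / (100 + 75)
= 750 * 100 / 175
= 75000 / 175
= 428.57

428.57 damage


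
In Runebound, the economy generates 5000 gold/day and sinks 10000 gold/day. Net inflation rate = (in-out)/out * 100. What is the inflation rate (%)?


Net gold = 5000 - 10000 = -5000
Inflation rate = net / sunk * 100 = -5000 / 10000 * 100
= -0.5 * 100
= -50.00%

-50.00%


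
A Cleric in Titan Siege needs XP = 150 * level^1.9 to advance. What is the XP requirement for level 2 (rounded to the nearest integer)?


XP = 150 * level^1.9
Substitute level = 2:
XP = 150 * 2^1.9
= 150 * 3.7321
= 560

560 XP


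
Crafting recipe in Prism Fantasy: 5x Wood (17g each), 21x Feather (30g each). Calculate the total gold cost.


Cost breakdown:
  Wood: 5 * 17 = 85
  Feather: 21 * 30 = 630
Total = 85 + 630 = 715

715 gold


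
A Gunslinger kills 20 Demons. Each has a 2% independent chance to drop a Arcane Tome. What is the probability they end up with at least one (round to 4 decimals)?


P(at least one) = 1 - P(none) = 1 - (1-p)^n
p = 2/100 = 0.02
1 - p = 0.98
(1 - p)^20 = 0.98^20 = 0.667608
P(at least one) = 1 - 0.667608 = 0.3324

0.3324


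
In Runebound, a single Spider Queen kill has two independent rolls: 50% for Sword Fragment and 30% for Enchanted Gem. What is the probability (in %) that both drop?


For independent events, P(both) = P(A) * P(B)
= 50% * 30%
= 1500 / 100 %
= 15.0%

15.0%


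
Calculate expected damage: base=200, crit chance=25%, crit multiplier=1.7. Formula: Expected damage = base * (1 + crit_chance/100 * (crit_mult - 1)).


E[dmg] = base * (1 + crit_chance * (crit_mult - 1))
cc as decimal = 25/100 = 0.25
cm - 1 = 1.7 - 1 = 0.7
Bonus factor = 0.25 * 0.7 = 0.175
Total multiplier = 1 + 0.175 = 1.175
Expected damage = 200 * 1.175 = 235.00

235.00 damage


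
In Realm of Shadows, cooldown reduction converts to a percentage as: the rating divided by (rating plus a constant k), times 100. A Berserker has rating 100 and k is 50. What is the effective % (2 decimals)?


effective% = rating / (rating + k) * 100
= 100 / (100 + 50) * 100
= 100 / 150 * 100
= 0.666667 * 100
= 66.67%

66.67%


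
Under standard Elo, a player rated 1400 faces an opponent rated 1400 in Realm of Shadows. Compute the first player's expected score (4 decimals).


Elo expected score: Ea = 1/(1 + 10^((Rb-Ra)/400))
Rb - Ra = 1400 - 1400 = 0
(Rb-Ra)/400 = 0/400 = 0.0
10^0.0 = 1.0
Ea = 1/(1 + 1.0) = 1/2.0 = 0.5000

0.5000


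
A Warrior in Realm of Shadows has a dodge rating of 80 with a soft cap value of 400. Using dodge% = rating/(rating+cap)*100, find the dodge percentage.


dodge% = 80 / (80 + 400) * 100
= 80 / 480 * 100
= 0.166667 * 100
= 16.67%

16.67%


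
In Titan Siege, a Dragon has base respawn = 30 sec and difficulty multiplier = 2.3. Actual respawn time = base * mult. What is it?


Respawn time = base * multiplier
= 30 * 2.3
= 69.0 seconds

69.0 seconds


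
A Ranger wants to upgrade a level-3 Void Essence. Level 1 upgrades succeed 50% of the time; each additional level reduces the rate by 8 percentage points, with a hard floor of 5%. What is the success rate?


raw_rate = 50 - 8 * (3 - 1)
= 50 - 8 * 2
= 50 - 16
= 34
Apply floor: max(34, 5) = 34%

34%


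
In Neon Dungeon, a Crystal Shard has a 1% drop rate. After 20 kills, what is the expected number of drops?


Expected drops = kills * (drop_rate / 100)
= 20 * (1 / 100)
= 20 * 0.01
= 0.2

0.2 drops


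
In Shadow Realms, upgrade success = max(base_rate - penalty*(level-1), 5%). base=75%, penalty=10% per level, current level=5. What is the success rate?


raw_rate = 75 - 10 * (5 - 1)
= 75 - 10 * 4
= 75 - 40
= 35
Apply floor: max(35, 5) = 35%

35%


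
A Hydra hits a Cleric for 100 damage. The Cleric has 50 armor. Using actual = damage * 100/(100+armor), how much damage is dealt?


actual = 100 * 100 / (100 + 50)
= 100 * 100 / 150
= 10000 / 150
= 66.67

66.67 damage


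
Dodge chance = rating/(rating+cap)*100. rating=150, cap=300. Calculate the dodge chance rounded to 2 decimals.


dodge% = 150 / (150 + 300) * 100
= 150 / 450 * 100
= 0.333333 * 100
= 33.33%

33.33%


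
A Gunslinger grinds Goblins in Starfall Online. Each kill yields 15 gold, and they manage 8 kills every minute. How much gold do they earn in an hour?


Gold per minute = 15 * 8 = 120
Gold per hour = 120 * 60 = 7200

7200 gold/hour


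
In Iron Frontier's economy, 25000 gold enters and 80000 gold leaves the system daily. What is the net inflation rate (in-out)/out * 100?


Net gold = 25000 - 80000 = -55000
Inflation rate = net / sunk * 100 = -55000 / 80000 * 100
= -0.6875 * 100
= -68.75%

-68.75%


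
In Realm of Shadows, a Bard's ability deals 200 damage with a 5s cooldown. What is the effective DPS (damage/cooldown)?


DPS = damage / cooldown
= 200 / 5
= 40.00

40.00 DPS


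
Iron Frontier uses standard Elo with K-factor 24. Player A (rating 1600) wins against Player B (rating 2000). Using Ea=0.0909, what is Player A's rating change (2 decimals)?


Elo update: delta = K * (S - Ea), where S = 1 (wins)
S - Ea = 1 - 0.0909 = 0.9091
Rating change = 24 * 0.9091
= 21.82

21.82 rating points


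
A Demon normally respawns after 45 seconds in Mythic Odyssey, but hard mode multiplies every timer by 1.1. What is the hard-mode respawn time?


Respawn time = base * multiplier
= 45 * 1.1
= 49.5 seconds

49.5 seconds


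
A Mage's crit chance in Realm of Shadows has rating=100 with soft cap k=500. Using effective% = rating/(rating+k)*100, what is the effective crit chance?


effective% = rating / (rating + k) * 100
= 100 / (100 + 500) * 100
= 100 / 600 * 100
= 0.166667 * 100
= 16.67%

16.67%


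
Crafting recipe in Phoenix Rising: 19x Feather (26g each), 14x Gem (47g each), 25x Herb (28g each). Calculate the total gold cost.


Cost breakdown:
  Feather: 19 * 26 = 494
  Gem: 14 * 47 = 658
  Herb: 25 * 28 = 700
Total = 494 + 658 + 700 = 1852

1852 gold


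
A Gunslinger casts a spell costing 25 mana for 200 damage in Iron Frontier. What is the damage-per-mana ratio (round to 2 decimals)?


Efficiency = damage / mana
= 200 / 25
= 8.00

8.00 dmg/mana


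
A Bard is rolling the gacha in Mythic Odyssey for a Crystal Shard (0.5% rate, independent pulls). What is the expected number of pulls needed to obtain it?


Expected pulls for a geometric distribution = 1/p = 100 / rate%
= 100 / 0.5
= 200.0

200.0 pulls


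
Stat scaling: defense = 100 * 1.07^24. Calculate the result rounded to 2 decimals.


value = base * growth^level
= 100 * 1.07^24
= 100 * 5.072367
= 507.24

507.24 defense


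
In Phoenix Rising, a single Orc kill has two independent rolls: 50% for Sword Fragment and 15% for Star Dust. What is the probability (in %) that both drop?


For independent events, P(both) = P(A) * P(B)
= 50% * 15%
= 750 / 100 %
= 7.5%

7.5%


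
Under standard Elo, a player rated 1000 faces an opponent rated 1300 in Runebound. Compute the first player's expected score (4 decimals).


Elo expected score: Ea = 1/(1 + 10^((Rb-Ra)/400))
Rb - Ra = 1300 - 1000 = 300
(Rb-Ra)/400 = 300/400 = 0.75
10^0.75 = 5.623413
Ea = 1/(1 + 5.623413) = 1/6.623413 = 0.1510

0.1510


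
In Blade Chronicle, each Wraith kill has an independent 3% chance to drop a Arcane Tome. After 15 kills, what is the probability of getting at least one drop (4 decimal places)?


P(at least one) = 1 - P(none) = 1 - (1-p)^n
p = 3/100 = 0.03
1 - p = 0.97
(1 - p)^15 = 0.97^15 = 0.633251
P(at least one) = 1 - 0.633251 = 0.3667

0.3667


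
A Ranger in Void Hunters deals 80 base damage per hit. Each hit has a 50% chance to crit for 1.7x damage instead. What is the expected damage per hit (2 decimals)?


E[dmg] = base * (1 + crit_chance * (crit_mult - 1))
cc as decimal = 50/100 = 0.5
cm - 1 = 1.7 - 1 = 0.7
Bonus factor = 0.5 * 0.7 = 0.35
Total multiplier = 1 + 0.35 = 1.35
Expected damage = 80 * 1.35 = 108.00

108.00 damage


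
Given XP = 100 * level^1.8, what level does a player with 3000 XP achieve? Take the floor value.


XP = 100 * level^1.8, so level = (XP / 100)^(1/1.8)
= (3000 / 100)^(1/1.8)
= 30.0^0.5556
= 6.6164
Floor: level = 6

level 6


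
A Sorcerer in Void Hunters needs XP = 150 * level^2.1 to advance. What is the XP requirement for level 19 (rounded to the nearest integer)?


XP = 150 * level^2.1
Substitute level = 19:
XP = 150 * 19^2.1
= 150 * 484.5991
= 72690

72690 XP


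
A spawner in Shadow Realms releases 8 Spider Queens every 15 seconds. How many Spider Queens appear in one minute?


Spawns per minute = count * (60 / interval)
= 8 * (60 / 15)
= 8 * 4.0
= 32.0

32.0 per minute


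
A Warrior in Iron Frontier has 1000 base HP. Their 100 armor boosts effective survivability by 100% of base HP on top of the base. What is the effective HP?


EHP = 1000 * (1 + 100/100)
= 1000 * (1 + 1.0)
= 1000 * 2.0
= 2000.0

2000.0 EHP


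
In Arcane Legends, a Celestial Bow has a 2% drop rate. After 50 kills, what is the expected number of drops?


Expected drops = kills * (drop_rate / 100)
= 50 * (2 / 100)
= 50 * 0.02
= 1.0

1.0 drops


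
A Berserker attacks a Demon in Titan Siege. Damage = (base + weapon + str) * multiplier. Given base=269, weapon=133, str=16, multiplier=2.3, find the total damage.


Sum base + weapon + str = 269 + 133 + 16 = 418
Multiply by 2.3:
418 * 2.3 = 961.4

961.4 damage


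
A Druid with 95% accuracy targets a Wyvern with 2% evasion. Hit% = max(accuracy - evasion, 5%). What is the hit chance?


accuracy - evasion = 95 - 2 = 93
Apply floor: max(93, 5) = 93
Hit chance = 93%

93%


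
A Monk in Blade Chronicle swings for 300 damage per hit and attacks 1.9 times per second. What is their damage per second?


DPS = damage * attack_speed
= 300 * 1.9
= 570.0

570.0 DPS


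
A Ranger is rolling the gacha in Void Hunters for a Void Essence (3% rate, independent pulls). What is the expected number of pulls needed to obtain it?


Expected pulls for a geometric distribution = 1/p = 100 / rate%
= 100 / 3
= 33.33

33.33 pulls


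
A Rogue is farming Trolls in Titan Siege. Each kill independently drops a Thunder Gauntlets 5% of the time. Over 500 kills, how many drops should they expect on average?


Expected drops = kills * (drop_rate / 100)
= 500 * (5 / 100)
= 500 * 0.05
= 25.0

25.0 drops


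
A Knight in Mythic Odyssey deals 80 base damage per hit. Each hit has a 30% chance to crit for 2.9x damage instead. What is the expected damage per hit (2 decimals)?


E[dmg] = base * (1 + crit_chance * (crit_mult - 1))
cc as decimal = 30/100 = 0.3
cm - 1 = 2.9 - 1 = 1.9
Bonus factor = 0.3 * 1.9 = 0.57
Total multiplier = 1 + 0.57 = 1.57
Expected damage = 80 * 1.57 = 125.60

125.60 damage


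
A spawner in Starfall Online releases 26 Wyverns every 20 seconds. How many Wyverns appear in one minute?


Spawns per minute = count * (60 / interval)
= 26 * (60 / 20)
= 26 * 3.0
= 78.0

78.0 per minute


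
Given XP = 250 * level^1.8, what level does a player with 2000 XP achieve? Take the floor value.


XP = 250 * level^1.8, so level = (XP / 250)^(1/1.8)
= (2000 / 250)^(1/1.8)
= 8.0^0.5556
= 3.1748
Floor: level = 3

level 3


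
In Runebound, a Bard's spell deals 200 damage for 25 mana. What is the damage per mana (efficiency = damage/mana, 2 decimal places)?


Efficiency = damage / mana
= 200 / 25
= 8.00

8.00 dmg/mana


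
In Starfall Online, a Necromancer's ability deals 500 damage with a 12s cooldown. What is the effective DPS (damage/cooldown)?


DPS = damage / cooldown
= 500 / 12
= 41.67

41.67 DPS


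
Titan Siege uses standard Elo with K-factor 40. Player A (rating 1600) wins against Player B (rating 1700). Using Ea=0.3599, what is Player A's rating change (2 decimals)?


Elo update: delta = K * (S - Ea), where S = 1 (wins)
S - Ea = 1 - 0.3599 = 0.6401
Rating change = 40 * 0.6401
= 25.60

25.60 rating points


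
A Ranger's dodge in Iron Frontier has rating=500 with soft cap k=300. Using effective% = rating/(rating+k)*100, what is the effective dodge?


effective% = rating / (rating + k) * 100
= 500 / (500 + 300) * 100
= 500 / 800 * 100
= 0.625 * 100
= 62.50%

62.50%


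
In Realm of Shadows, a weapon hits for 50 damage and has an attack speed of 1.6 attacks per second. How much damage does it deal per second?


DPS = damage * attack_speed
= 50 * 1.6
= 80.0

80.0 DPS


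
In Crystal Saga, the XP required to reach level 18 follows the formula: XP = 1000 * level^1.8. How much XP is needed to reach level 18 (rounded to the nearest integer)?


XP = 1000 * level^1.8
Substitute level = 18:
XP = 1000 * 18^1.8
= 1000 * 181.7567
= 181757

181757 XP


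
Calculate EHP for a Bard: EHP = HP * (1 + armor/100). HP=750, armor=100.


EHP = 750 * (1 + 100/100)
= 750 * (1 + 1.0)
= 750 * 2.0
= 1500.0

1500.0 EHP


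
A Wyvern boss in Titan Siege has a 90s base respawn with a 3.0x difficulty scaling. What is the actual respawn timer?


Respawn time = base * multiplier
= 90 * 3.0
= 270.0 seconds

270.0 seconds


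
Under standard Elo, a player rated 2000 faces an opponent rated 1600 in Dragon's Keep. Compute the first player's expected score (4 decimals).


Elo expected score: Ea = 1/(1 + 10^((Rb-Ra)/400))
Rb - Ra = 1600 - 2000 = -400
(Rb-Ra)/400 = -400/400 = -1.0
10^-1.0 = 0.1
Ea = 1/(1 + 0.1) = 1/1.1 = 0.9091

0.9091


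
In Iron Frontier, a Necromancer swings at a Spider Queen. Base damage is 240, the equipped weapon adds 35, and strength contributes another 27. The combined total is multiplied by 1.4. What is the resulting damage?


Sum base + weapon + str = 240 + 35 + 27 = 302
Multiply by 1.4:
302 * 1.4 = 422.8

422.8 damage


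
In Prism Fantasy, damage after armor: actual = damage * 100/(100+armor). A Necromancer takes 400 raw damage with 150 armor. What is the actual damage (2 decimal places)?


actual = 400 * 100 / (100 + 150)
= 400 * 100 / 250
= 40000 / 250
= 160.00

160.00 damage


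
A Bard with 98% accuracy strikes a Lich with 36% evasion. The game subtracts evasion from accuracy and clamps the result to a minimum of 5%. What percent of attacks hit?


accuracy - evasion = 98 - 36 = 62
Apply floor: max(62, 5) = 62
Hit chance = 62%

62%


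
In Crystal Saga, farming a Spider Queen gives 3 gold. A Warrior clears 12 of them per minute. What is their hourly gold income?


Gold per minute = 3 * 12 = 36
Gold per hour = 36 * 60 = 2160

2160 gold/hour


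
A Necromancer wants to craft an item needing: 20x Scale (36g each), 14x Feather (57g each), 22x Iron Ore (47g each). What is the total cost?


Cost breakdown:
  Scale: 20 * 36 = 720
  Feather: 14 * 57 = 798
  Iron Ore: 22 * 47 = 1034
Total = 720 + 798 + 1034 = 2552

2552 gold


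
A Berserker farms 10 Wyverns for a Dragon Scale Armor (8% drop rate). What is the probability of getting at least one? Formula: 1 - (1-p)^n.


P(at least one) = 1 - P(none) = 1 - (1-p)^n
p = 8/100 = 0.08
1 - p = 0.92
(1 - p)^10 = 0.92^10 = 0.434388
P(at least one) = 1 - 0.434388 = 0.5656

0.5656


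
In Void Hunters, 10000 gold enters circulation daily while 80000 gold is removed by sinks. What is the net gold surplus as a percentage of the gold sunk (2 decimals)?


Net gold = 10000 - 80000 = -70000
Inflation rate = net / sunk * 100 = -70000 / 80000 * 100
= -0.875 * 100
= -87.50%

-87.50%


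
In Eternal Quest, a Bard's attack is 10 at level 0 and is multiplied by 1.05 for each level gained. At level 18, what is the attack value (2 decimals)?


value = base * growth^level
= 10 * 1.05^18
= 10 * 2.406619
= 24.07

24.07 attack


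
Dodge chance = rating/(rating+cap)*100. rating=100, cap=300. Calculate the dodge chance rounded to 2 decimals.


dodge% = 100 / (100 + 300) * 100
= 100 / 400 * 100
= 0.25 * 100
= 25.00%

25.00%


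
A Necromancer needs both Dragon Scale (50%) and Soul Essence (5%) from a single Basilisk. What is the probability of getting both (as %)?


For independent events, P(both) = P(A) * P(B)
= 50% * 5%
= 250 / 100 %
= 2.5%

2.5%


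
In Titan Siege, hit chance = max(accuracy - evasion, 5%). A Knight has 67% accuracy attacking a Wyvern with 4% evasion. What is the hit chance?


accuracy - evasion = 67 - 4 = 63
Apply floor: max(63, 5) = 63
Hit chance = 63%

63%


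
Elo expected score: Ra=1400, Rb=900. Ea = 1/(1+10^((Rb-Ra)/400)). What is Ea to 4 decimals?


Elo expected score: Ea = 1/(1 + 10^((Rb-Ra)/400))
Rb - Ra = 900 - 1400 = -500
(Rb-Ra)/400 = -500/400 = -1.25
10^-1.25 = 0.056234
Ea = 1/(1 + 0.056234) = 1/1.056234 = 0.9468

0.9468


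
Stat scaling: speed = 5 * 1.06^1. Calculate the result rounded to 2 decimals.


value = base * growth^level
= 5 * 1.06^1
= 5 * 1.06
= 5.30

5.30 speed


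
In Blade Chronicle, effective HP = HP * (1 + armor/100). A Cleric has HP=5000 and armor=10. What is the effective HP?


EHP = 5000 * (1 + 10/100)
= 5000 * (1 + 0.1)
= 5000 * 1.1
= 5500.0

5500.0 EHP


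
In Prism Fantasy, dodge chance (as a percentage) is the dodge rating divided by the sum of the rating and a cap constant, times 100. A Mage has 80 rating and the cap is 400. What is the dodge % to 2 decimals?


dodge% = 80 / (80 + 400) * 100
= 80 / 480 * 100
= 0.166667 * 100
= 16.67%

16.67%


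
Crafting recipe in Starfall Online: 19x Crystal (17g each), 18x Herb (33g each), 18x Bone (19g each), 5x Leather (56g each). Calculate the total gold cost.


Cost breakdown:
  Crystal: 19 * 17 = 323
  Herb: 18 * 33 = 594
  Bone: 18 * 19 = 342
  Leather: 5 * 56 = 280
Total = 323 + 594 + 342 + 280 = 1539

1539 gold


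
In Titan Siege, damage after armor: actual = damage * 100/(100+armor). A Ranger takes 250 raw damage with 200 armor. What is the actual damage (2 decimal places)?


actual = 250 * 100 / (100 + 200)
= 250 * 100 / 300
= 25000 / 300
= 83.33

83.33 damage


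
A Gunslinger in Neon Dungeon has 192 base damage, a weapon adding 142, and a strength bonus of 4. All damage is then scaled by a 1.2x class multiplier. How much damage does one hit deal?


Sum base + weapon + str = 192 + 142 + 4 = 338
Multiply by 1.2:
338 * 1.2 = 405.6

405.6 damage


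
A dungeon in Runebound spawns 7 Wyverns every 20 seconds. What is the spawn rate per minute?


Spawns per minute = count * (60 / interval)
= 7 * (60 / 20)
= 7 * 3.0
= 21.0

21.0 per minute


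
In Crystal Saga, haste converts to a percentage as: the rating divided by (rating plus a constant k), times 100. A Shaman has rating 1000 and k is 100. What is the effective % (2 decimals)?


effective% = rating / (rating + k) * 100
= 1000 / (1000 + 100) * 100
= 1000 / 1100 * 100
= 0.909091 * 100
= 90.91%

90.91%


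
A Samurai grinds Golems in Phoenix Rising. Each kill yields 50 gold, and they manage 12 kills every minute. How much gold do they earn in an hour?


Gold per minute = 50 * 12 = 600
Gold per hour = 600 * 60 = 36000

36000 gold/hour


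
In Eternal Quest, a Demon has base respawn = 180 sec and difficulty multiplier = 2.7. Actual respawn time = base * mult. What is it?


Respawn time = base * multiplier
= 180 * 2.7
= 486.0 seconds

486.0 seconds


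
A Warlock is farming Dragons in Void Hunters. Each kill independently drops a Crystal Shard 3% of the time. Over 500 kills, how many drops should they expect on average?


Expected drops = kills * (drop_rate / 100)
= 500 * (3 / 100)
= 500 * 0.03
= 15.0

15.0 drops


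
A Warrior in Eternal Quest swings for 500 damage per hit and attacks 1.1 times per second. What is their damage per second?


DPS = damage * attack_speed
= 500 * 1.1
= 550.0

550.0 DPS


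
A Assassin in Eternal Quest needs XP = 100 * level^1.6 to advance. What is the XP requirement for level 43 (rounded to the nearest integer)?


XP = 100 * level^1.6
Substitute level = 43:
XP = 100 * 43^1.6
= 100 * 410.7235
= 41072

41072 XP


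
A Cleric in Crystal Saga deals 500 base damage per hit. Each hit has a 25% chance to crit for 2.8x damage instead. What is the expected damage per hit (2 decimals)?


E[dmg] = base * (1 + crit_chance * (crit_mult - 1))
cc as decimal = 25/100 = 0.25
cm - 1 = 2.8 - 1 = 1.8
Bonus factor = 0.25 * 1.8 = 0.45
Total multiplier = 1 + 0.45 = 1.45
Expected damage = 500 * 1.45 = 725.00

725.00 damage


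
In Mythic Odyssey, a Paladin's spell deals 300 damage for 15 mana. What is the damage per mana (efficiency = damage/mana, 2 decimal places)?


Efficiency = damage / mana
= 300 / 15
= 20.00

20.00 dmg/mana


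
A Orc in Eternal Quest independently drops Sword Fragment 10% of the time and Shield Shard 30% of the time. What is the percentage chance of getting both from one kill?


For independent events, P(both) = P(A) * P(B)
= 10% * 30%
= 300 / 100 %
= 3.0%

3.0%


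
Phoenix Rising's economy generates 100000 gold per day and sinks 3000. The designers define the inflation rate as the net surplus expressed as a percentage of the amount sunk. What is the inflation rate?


Net gold = 100000 - 3000 = 97000
Inflation rate = net / sunk * 100 = 97000 / 3000 * 100
= 32.333333 * 100
= 3233.33%

3233.33%


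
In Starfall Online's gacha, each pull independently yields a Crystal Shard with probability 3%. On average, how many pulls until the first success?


Expected pulls for a geometric distribution = 1/p = 100 / rate%
= 100 / 3
= 33.33

33.33 pulls


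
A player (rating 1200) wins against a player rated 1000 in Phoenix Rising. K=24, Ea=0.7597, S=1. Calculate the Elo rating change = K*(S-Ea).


Elo update: delta = K * (S - Ea), where S = 1 (wins)
S - Ea = 1 - 0.7597 = 0.2403
Rating change = 24 * 0.2403
= 5.77

5.77 rating points


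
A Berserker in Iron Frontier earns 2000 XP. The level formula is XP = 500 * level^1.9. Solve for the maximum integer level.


XP = 500 * level^1.9, so level = (XP / 500)^(1/1.9)
= (2000 / 500)^(1/1.9)
= 4.0^0.5263
= 2.0743
Floor: level = 2

level 2


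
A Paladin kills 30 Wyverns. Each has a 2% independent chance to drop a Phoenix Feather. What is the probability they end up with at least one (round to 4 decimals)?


P(at least one) = 1 - P(none) = 1 - (1-p)^n
p = 2/100 = 0.02
1 - p = 0.98
(1 - p)^30 = 0.98^30 = 0.545484
P(at least one) = 1 - 0.545484 = 0.4545

0.4545


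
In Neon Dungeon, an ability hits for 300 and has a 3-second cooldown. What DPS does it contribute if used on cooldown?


DPS = damage / cooldown
= 300 / 3
= 100.00

100.00 DPS


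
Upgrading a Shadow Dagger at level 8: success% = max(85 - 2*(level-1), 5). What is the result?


raw_rate = 85 - 2 * (8 - 1)
= 85 - 2 * 7
= 85 - 14
= 71
Apply floor: max(71, 5) = 71%

71%


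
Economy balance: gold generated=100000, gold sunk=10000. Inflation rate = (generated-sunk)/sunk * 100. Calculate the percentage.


Net gold = 100000 - 10000 = 90000
Inflation rate = net / sunk * 100 = 90000 / 10000 * 100
= 9.0 * 100
= 900.00%

900.00%


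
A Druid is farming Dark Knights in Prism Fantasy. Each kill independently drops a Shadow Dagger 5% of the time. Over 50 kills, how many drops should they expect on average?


Expected drops = kills * (drop_rate / 100)
= 50 * (5 / 100)
= 50 * 0.05
= 2.5

2.5 drops


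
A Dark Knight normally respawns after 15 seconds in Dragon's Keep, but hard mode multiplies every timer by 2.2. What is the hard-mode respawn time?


Respawn time = base * multiplier
= 15 * 2.2
= 33.0 seconds

33.0 seconds


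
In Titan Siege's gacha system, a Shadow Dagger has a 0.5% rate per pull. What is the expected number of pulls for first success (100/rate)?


Expected pulls for a geometric distribution = 1/p = 100 / rate%
= 100 / 0.5
= 200.0

200.0 pulls


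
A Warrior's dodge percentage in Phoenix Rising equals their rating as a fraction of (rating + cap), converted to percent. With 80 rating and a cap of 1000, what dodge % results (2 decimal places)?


dodge% = 80 / (80 + 1000) * 100
= 80 / 1080 * 100
= 0.074074 * 100
= 7.41%

7.41%


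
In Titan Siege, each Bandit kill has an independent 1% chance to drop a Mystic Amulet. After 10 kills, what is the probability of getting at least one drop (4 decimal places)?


P(at least one) = 1 - P(none) = 1 - (1-p)^n
p = 1/100 = 0.01
1 - p = 0.99
(1 - p)^10 = 0.99^10 = 0.904382
P(at least one) = 1 - 0.904382 = 0.0956

0.0956


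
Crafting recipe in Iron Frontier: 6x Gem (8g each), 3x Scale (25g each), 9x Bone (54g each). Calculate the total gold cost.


Cost breakdown:
  Gem: 6 * 8 = 48
  Scale: 3 * 25 = 75
  Bone: 9 * 54 = 486
Total = 48 + 75 + 486 = 609

609 gold


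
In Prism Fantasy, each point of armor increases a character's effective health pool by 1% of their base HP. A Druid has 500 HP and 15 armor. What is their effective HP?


EHP = 500 * (1 + 15/100)
= 500 * (1 + 0.15)
= 500 * 1.15
= 575.0

575.0 EHP


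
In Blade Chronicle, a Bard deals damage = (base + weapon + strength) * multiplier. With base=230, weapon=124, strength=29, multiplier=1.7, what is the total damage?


Sum base + weapon + str = 230 + 124 + 29 = 383
Multiply by 1.7:
383 * 1.7 = 651.1

651.1 damage


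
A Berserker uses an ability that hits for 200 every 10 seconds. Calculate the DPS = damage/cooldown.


DPS = damage / cooldown
= 200 / 10
= 20.00

20.00 DPS


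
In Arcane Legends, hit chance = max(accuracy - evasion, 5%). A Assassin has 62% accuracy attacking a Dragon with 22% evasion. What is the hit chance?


accuracy - evasion = 62 - 22 = 40
Apply floor: max(40, 5) = 40
Hit chance = 40%

40%


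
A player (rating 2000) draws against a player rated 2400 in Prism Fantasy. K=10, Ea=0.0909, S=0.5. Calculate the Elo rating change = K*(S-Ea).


Elo update: delta = K * (S - Ea), where S = 0.5 (draws)
S - Ea = 0.5 - 0.0909 = 0.4091
Rating change = 10 * 0.4091
= 4.09

4.09 rating points


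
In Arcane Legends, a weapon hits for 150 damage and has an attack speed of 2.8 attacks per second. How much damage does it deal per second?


DPS = damage * attack_speed
= 150 * 2.8
= 420.0

420.0 DPS


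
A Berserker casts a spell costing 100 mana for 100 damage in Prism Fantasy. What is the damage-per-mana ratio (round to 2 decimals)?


Efficiency = damage / mana
= 100 / 100
= 1.00

1.00 dmg/mana


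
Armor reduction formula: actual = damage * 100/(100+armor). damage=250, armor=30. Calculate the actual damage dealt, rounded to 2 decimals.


actual = 250 * 100 / (100 + 30)
= 250 * 100 / 130
= 25000 / 130
= 192.31

192.31 damage


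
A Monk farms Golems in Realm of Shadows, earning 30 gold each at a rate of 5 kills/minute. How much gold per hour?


Gold per minute = 30 * 5 = 150
Gold per hour = 150 * 60 = 9000

9000 gold/hour


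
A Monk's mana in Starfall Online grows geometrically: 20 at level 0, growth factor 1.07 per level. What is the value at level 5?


value = base * growth^level
= 20 * 1.07^5
= 20 * 1.402552
= 28.05

28.05 mana


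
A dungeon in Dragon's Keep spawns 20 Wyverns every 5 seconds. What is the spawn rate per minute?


Spawns per minute = count * (60 / interval)
= 20 * (60 / 5)
= 20 * 12.0
= 240.0

240.0 per minute


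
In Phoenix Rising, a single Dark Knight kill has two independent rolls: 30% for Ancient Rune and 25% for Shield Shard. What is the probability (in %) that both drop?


For independent events, P(both) = P(A) * P(B)
= 30% * 25%
= 750 / 100 %
= 7.5%

7.5%


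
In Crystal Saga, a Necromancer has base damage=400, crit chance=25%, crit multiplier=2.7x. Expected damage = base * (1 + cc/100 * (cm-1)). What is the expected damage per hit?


E[dmg] = base * (1 + crit_chance * (crit_mult - 1))
cc as decimal = 25/100 = 0.25
cm - 1 = 2.7 - 1 = 1.7
Bonus factor = 0.25 * 1.7 = 0.425
Total multiplier = 1 + 0.425 = 1.425
Expected damage = 400 * 1.425 = 570.00

570.00 damage


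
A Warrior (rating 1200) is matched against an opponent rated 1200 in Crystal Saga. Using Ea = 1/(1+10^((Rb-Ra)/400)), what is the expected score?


Elo expected score: Ea = 1/(1 + 10^((Rb-Ra)/400))
Rb - Ra = 1200 - 1200 = 0
(Rb-Ra)/400 = 0/400 = 0.0
10^0.0 = 1.0
Ea = 1/(1 + 1.0) = 1/2.0 = 0.5000

0.5000


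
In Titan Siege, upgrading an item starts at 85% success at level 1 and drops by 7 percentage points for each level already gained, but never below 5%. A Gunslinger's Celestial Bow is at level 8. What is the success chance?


raw_rate = 85 - 7 * (8 - 1)
= 85 - 7 * 7
= 85 - 49
= 36
Apply floor: max(36, 5) = 36%

36%


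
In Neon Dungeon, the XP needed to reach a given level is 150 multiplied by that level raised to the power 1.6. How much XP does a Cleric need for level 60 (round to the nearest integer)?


XP = 150 * level^1.6
Substitute level = 60:
XP = 150 * 60^1.6
= 150 * 699.9097
= 104986

104986 XP


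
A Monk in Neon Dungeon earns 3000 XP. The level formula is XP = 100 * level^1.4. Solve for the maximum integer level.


XP = 100 * level^1.4, so level = (XP / 100)^(1/1.4)
= (3000 / 100)^(1/1.4)
= 30.0^0.7143
= 11.3524
Floor: level = 11

level 11


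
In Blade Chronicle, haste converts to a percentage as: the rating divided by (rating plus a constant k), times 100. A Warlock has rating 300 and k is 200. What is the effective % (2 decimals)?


effective% = rating / (rating + k) * 100
= 300 / (300 + 200) * 100
= 300 / 500 * 100
= 0.6 * 100
= 60.00%

60.00%


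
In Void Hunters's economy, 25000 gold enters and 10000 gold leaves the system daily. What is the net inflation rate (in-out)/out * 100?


Net gold = 25000 - 10000 = 15000
Inflation rate = net / sunk * 100 = 15000 / 10000 * 100
= 1.5 * 100
= 150.00%

150.00%


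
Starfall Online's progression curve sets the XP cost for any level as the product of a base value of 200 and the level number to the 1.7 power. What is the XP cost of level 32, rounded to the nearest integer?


XP = 200 * level^1.7
Substitute level = 32:
XP = 200 * 32^1.7
= 200 * 362.0387
= 72408

72408 XP


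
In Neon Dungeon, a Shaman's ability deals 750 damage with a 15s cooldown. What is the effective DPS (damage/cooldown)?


DPS = damage / cooldown
= 750 / 15
= 50.00

50.00 DPS


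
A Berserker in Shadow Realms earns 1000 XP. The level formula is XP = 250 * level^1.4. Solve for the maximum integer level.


XP = 250 * level^1.4, so level = (XP / 250)^(1/1.4)
= (1000 / 250)^(1/1.4)
= 4.0^0.7143
= 2.6918
Floor: level = 2

level 2
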